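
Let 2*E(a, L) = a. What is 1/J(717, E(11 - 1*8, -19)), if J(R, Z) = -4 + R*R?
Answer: 1/514085 ≈ 1.9452e-6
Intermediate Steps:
E(a, L) = a/2
J(R, Z) = -4 + R²
1/J(717, E(11 - 1*8, -19)) = 1/(-4 + 717²) = 1/(-4 + 514089) = 1/514085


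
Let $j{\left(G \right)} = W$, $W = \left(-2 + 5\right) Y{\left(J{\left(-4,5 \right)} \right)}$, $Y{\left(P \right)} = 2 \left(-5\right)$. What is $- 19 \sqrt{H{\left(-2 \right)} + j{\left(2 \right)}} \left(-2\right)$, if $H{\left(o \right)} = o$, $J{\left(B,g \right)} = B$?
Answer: $152 i \sqrt{2} \approx 214.96 i$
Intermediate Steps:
$Y{\left(P \right)} = -10$
$W = -30$ ($W = \left(-2 + 5\right) \left(-10\right) = 3 \left(-10\right) = -30$)
$j{\left(G \right)} = -30$
$- 19 \sqrt{H{\left(-2 \right)} + j{\left(2 \right)}} \left(-2\right) = - 19 \sqrt{-2 - 30} \left(-2\right) = - 19 \sqrt{-32} \left(-2\right) = - 19 \cdot 4 i \sqrt{2} \left(-2\right) = - 76 i \sqrt{2} \left(-2\right) = 152 i \sqrt{2}$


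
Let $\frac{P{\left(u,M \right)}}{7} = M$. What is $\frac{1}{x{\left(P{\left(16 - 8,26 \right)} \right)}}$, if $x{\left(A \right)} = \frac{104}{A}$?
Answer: $\frac{7}{4} \approx 1.75$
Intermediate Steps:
$P{\left(u,M \right)} = 7 M$
$\frac{1}{x{\left(P{\left(16 - 8,26 \right)} \right)}} = \frac{1}{104 \frac{1}{7 \cdot 26}} = \frac{1}{104 \cdot \frac{1}{182}} = \frac{1}{\frac{4}{7}} = \frac{7}{4}$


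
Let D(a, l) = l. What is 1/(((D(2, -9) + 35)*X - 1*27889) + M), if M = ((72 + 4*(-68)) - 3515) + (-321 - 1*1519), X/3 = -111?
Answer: -1/42102 ≈ -2.3752e-5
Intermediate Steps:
X = -333 (X = 3*(-111) = -333)
M = -5555 (M = ((72 - 272) - 3515) + (-321 - 1519) = (-200 - 3515) - 1840 = -3715 - 1840 = -5555)
1/(((D(2, -9) + 35)*X - 1*27889) + M) = 1/(((-9 + 35)*(-333) - 1*27889) - 5555) = 1/((26*(-333) - 27889) - 5555) = 1/((-8658 - 27889) - 5555) = 1/(-36547 - 5555) = 1/(-42102) = -1/42102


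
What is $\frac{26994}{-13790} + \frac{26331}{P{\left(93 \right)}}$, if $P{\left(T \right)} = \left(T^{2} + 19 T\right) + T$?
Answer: $\frac{13237424}{24153185} \approx 0.54806$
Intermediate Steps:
$P{\left(T \right)} = T^{2} + 20 T$
$\frac{26994}{-13790} + \frac{26331}{P{\left(93 \right)}} = \frac{26994}{-13790} + \frac{26331}{93 \left(20 + 93\right)} = 26994 \left(- \frac{1}{13790}\right) + \frac{26331}{93 \cdot 113} = - \frac{13497}{6895} + \frac{26331}{10509} = - \frac{13497}{6895} + 26331 \cdot \frac{1}{10509} = - \frac{13497}{6895} + \frac{8777}{3503} = \frac{13237424}{24153185}$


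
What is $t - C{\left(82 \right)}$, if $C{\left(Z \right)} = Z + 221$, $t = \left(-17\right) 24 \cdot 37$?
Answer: $-15399$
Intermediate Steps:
$t = -15096$ ($t = \left(-408\right) 37 = -15096$)
$C{\left(Z \right)} = 221 + Z$
$t - C{\left(82 \right)} = -15096 - \left(221 + 82\right) = -15096 - 303 = -15399$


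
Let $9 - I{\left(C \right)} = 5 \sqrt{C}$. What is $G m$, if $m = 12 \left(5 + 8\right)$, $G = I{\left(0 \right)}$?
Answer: $1404$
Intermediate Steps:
$I{\left(C \right)} = 9 - 5 \sqrt{C}$
$G = 9$ ($G = 9 - 5 \sqrt{0} = 9 - 0 = 9 + 0 = 9$)
$m = 156$ ($m = 12 \cdot 13 = 156$)
$G m = 9 \cdot 156 = 1404$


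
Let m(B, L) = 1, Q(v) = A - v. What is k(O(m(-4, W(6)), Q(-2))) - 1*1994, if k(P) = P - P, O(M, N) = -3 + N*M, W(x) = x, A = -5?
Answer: -1994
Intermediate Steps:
Q(v) = -5 - v
O(M, N) = -3 + M*N
k(P) = 0
k(O(m(-4, W(6)), Q(-2))) - 1*1994 = 0 - 1*1994 = 0 - 1994 = -1994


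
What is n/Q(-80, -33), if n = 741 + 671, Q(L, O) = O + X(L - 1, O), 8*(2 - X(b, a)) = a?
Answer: -11296/215 ≈ -52.540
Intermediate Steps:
X(b, a) = 2 - a/8
Q(L, O) = 2 + 7*O/8 (Q(L, O) = O + (2 - O/8) = 2 + 7*O/8)
n = 1412
n/Q(-80, -33) = 1412/(2 + (7/8)*(-33)) = 1412/(2 - 231/8) = 1412/(-215/8) = 1412*(-8/215) = -11296/215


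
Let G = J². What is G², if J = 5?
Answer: 625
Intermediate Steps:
G = 25 (G = 5² = 25)
G² = 25² = 625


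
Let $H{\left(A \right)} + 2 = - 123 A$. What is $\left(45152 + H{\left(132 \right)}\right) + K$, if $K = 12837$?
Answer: $41751$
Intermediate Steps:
$H{\left(A \right)} = -2 - 123 A$
$\left(45152 + H{\left(132 \right)}\right) + K = \left(45152 - 16238\right) + 12837 = 28914 + 12837 = 41751$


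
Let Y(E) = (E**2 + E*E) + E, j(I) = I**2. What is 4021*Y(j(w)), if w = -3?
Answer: 687591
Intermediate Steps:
Y(E) = E + 2*E**2 (Y(E) = (E**2 + E**2) + E = 2*E**2 + E = E + 2*E**2)
4021*Y(j(w)) = 4021*((-3)**2*(1 + 2*(-3)**2)) = 4021*(9*(1 + 2*9)) = 4021*(9*(1 + 18)) = 4021*(9*19) = 4021*171 = 687591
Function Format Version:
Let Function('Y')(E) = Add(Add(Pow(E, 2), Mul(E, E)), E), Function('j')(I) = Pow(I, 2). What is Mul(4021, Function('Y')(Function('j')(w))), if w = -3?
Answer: 687591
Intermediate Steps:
Function('Y')(E) = Add(E, Mul(2, Pow(E, 2))) (Function('Y')(E) = Add(Add(Pow(E, 2), Pow(E, 2)), E) = Add(Mul(2, Pow(E, 2)), E) = Add(E, Mul(2, Pow(E, 2))))
Mul(4021, Function('Y')(Function('j')(w))) = Mul(4021, Mul(Pow(-3, 2), Add(1, Mul(2, Pow(-3, 2))))) = Mul(4021, Mul(9, Add(1, Mul(2, 9)))) = Mul(4021, Mul(9, Add(1, 18))) = Mul(4021, Mul(9, 19)) = Mul(4021, 171) = 687591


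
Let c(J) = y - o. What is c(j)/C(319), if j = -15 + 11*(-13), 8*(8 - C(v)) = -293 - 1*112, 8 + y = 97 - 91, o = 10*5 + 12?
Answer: -512/469 ≈ -1.0917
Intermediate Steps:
o = 62 (o = 50 + 12 = 62)
y = -2 (y = -8 + (97 - 91) = -8 + 6 = -2)
C(v) = 469/8 (C(v) = 8 - (-293 - 1*112)/8 = 8 - (-293 - 112)/8 = 8 - 1/8*(-405) = 8 + 405/8 = 469/8)
j = -158 (j = -15 - 143 = -158)
c(J) = -64 (c(J) = -2 - 1*62 = -2 - 62 = -64)
c(j)/C(319) = -64/469/8 = -64*8/469 = -512/469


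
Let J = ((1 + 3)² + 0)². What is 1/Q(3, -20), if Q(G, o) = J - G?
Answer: 1/253 ≈ 0.0039526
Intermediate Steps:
J = 256 (J = (4² + 0)² = (16 + 0)² = 16² = 256)
Q(G, o) = 256 - G
1/Q(3, -20) = 1/(256 - 1*3) = 1/(256 - 3) = 1/253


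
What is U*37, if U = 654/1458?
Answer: 4033/243 ≈ 16.597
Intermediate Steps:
U = 109/243 (U = 654*(1/1458) = 109/243 ≈ 0.44856)
U*37 = (109/243)*37 = 4033/243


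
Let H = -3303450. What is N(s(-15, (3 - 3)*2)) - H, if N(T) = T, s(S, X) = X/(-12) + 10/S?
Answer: 9910348/3 ≈ 3.3034e+6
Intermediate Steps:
s(S, X) = 10/S - X/12 (s(S, X) = X*(-1/12) + 10/S = -X/12 + 10/S = 10/S - X/12)
N(s(-15, (3 - 3)*2)) - H = (10/(-15) - (3 - 3)*2/12) - 1*(-3303450) = (10*(-1/15) - 0*2) + 3303450 = (-2/3 - 1/12*0) + 3303450 = (-2/3 + 0) + 3303450 = -2/3 + 3303450 = 9910348/3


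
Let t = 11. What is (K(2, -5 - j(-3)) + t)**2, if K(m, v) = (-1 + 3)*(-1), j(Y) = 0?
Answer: 81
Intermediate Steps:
K(m, v) = -2 (K(m, v) = 2*(-1) = -2)
(K(2, -5 - j(-3)) + t)**2 = (-2 + 11)**2 = 9**2 = 81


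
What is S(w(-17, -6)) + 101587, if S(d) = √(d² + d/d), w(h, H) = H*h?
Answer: 101587 + √10405 ≈ 1.0169e+5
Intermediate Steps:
S(d) = √(1 + d²) (S(d) = √(d² + 1) = √(1 + d²))
S(w(-17, -6)) + 101587 = √(1 + (-6*(-17))²) + 101587 = √(1 + 102²) + 101587 = √(1 + 10404) + 101587 = √10405 + 101587 = 101587 + √10405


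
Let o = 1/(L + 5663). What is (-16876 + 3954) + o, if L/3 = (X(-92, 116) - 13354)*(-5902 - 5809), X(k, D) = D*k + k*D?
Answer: -15752570522233/1219050497 ≈ -12922.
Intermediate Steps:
X(k, D) = 2*D*k (X(k, D) = D*k + D*k = 2*D*k)
L = 1219044834 (L = 3*((2*116*(-92) - 13354)*(-5902 - 5809)) = 3*((-21344 - 13354)*(-11711)) = 3*(-34698*(-11711)) = 3*406348278 = 1219044834)
o = 1/1219050497 (o = 1/(1219044834 + 5663) = 1/1219050497 ≈ 8.2031e-10)
(-16876 + 3954) + o = (-16876 + 3954) + 1/1219050497 = -12922 + 1/1219050497 = -15752570522233/1219050497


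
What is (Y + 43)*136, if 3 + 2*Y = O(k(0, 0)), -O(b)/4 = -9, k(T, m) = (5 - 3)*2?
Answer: 8092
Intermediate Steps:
k(T, m) = 4 (k(T, m) = 2*2 = 4)
O(b) = 36 (O(b) = -4*(-9) = 36)
Y = 33/2 (Y = -3/2 + (1/2)*36 = -3/2 + 18 = 33/2 ≈ 16.500)
(Y + 43)*136 = (33/2 + 43)*136 = (119/2)*136 = 8092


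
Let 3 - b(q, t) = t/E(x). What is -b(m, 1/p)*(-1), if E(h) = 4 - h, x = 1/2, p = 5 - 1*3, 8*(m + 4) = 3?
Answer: 20/7 ≈ 2.8571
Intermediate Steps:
m = -29/8 (m = -4 + (⅛)*3 = -4 + 3/8 = -29/8 ≈ -3.6250)
p = 2 (p = 5 - 3 = 2)
x = ½ ≈ 0.50000
b(q, t) = 3 - 2*t/7 (b(q, t) = 3 - t/(4 - 1*½) = 3 - t/(4 - ½) = 3 - t/7/2 = 3 - t*2/7 = 3 - 2*t/7)
-b(m, 1/p)*(-1) = -(3 - 2/7/2)*(-1) = -(3 - 2/7*½)*(-1) = -(3 - ⅐)*(-1) = -1*20/7*(-1) = -20/7*(-1) = 20/7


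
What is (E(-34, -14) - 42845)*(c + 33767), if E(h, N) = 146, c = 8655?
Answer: -1811376978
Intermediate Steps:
(E(-34, -14) - 42845)*(c + 33767) = (146 - 42845)*(8655 + 33767) = -42699*42422 = -1811376978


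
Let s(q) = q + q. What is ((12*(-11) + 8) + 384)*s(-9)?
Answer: -4680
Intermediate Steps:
s(q) = 2*q
((12*(-11) + 8) + 384)*s(-9) = ((12*(-11) + 8) + 384)*(2*(-9)) = ((-132 + 8) + 384)*(-18) = (-124 + 384)*(-18) = 260*(-18) = -4680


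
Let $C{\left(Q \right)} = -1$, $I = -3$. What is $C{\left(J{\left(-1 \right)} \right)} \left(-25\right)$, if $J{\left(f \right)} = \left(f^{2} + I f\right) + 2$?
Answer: $25$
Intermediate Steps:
$J{\left(f \right)} = 2 + f^{2} - 3 f$ ($J{\left(f \right)} = \left(f^{2} - 3 f\right) + 2 = 2 + f^{2} - 3 f$)
$C{\left(J{\left(-1 \right)} \right)} \left(-25\right) = \left(-1\right) \left(-25\right) = 25$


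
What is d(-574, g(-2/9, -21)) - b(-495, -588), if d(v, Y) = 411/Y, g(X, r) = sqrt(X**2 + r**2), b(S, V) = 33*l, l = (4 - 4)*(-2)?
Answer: 3699*sqrt(1429)/7145 ≈ 19.570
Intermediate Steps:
l = 0 (l = 0*(-2) = 0)
b(S, V) = 0 (b(S, V) = 33*0 = 0)
d(-574, g(-2/9, -21)) - b(-495, -588) = 411/(sqrt((-2/9)**2 + (-21)**2)) - 1*0 = 411/(sqrt((-2*1/9)**2 + 441)) + 0 = 411/(sqrt((-2/9)**2 + 441)) + 0 = 411/(sqrt(4/81 + 441)) + 0 = 411/(sqrt(35725/81)) + 0 = 411/((5*sqrt(1429)/9)) + 0 = 411*(9*sqrt(1429)/7145) + 0 = 3699*sqrt(1429)/7145 + 0 = 3699*sqrt(1429)/7145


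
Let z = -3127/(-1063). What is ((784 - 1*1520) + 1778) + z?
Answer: 1110773/1063 ≈ 1044.9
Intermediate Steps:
z = 3127/1063 (z = -3127*(-1/1063) = 3127/1063 ≈ 2.9417)
((784 - 1*1520) + 1778) + z = ((784 - 1*1520) + 1778) + 3127/1063 = ((784 - 1520) + 1778) + 3127/1063 = (-736 + 1778) + 3127/1063 = 1042 + 3127/1063 = 1110773/1063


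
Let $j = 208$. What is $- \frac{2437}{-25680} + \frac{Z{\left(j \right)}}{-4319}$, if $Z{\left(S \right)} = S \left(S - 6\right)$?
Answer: $- \frac{1068445477}{110911920} \approx -9.6333$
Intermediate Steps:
$Z{\left(S \right)} = S \left(-6 + S\right)$
$- \frac{2437}{-25680} + \frac{Z{\left(j \right)}}{-4319} = - \frac{2437}{-25680} + \frac{208 \left(-6 + 208\right)}{-4319} = \left(-2437\right) \left(- \frac{1}{25680}\right) + 208 \cdot 202 \left(- \frac{1}{4319}\right) = \frac{2437}{25680} + 42016 \left(- \frac{1}{4319}\right) = \frac{2437}{25680} - \frac{42016}{4319} = - \frac{1068445477}{110911920}$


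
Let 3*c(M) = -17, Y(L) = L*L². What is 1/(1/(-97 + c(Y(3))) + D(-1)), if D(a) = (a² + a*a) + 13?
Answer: 308/4617 ≈ 0.066710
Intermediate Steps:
Y(L) = L³
c(M) = -17/3 (c(M) = (⅓)*(-17) = -17/3)
D(a) = 13 + 2*a² (D(a) = (a² + a²) + 13 = 2*a² + 13 = 13 + 2*a²)
1/(1/(-97 + c(Y(3))) + D(-1)) = 1/(1/(-97 - 17/3) + (13 + 2*(-1)²)) = 1/(1/(-308/3) + (13 + 2*1)) = 1/(-3/308 + (13 + 2)) = 1/(-3/308 + 15) = 1/(4617/308) = 308/4617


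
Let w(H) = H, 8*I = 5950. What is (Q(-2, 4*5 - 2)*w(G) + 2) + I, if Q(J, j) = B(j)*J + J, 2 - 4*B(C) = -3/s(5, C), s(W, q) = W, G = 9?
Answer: 14321/20 ≈ 716.05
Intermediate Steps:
I = 2975/4 (I = (⅛)*5950 = 2975/4 ≈ 743.75)
B(C) = 13/20 (B(C) = ½ - (-3)/(4*5) = ½ - ¼*(-⅗) = ½ + 3/20 = 13/20)
Q(J, j) = 33*J/20 (Q(J, j) = 13*J/20 + J = 33*J/20)
(Q(-2, 4*5 - 2)*w(G) + 2) + I = (((33/20)*(-2))*9 + 2) + 2975/4 = (-33/10*9 + 2) + 2975/4 = (-297/10 + 2) + 2975/4 = -277/10 + 2975/4 = 14321/20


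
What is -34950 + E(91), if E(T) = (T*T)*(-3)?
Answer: -59793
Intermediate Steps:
E(T) = -3*T**2 (E(T) = T**2*(-3) = -3*T**2)
-34950 + E(91) = -34950 - 3*91**2 = -34950 - 3*8281 = -34950 - 24843 = -59793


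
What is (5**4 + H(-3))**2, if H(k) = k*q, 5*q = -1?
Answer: 9784384/25 ≈ 3.9138e+5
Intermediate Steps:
q = -1/5 (q = (1/5)*(-1) = -1/5 ≈ -0.20000)
H(k) = -k/5 (H(k) = k*(-1/5) = -k/5)
(5**4 + H(-3))**2 = (5**4 - 1/5*(-3))**2 = (625 + 3/5)**2 = (3128/5)**2 = 9784384/25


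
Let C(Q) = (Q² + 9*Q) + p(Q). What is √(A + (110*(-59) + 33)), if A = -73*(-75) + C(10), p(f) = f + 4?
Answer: I*√778 ≈ 27.893*I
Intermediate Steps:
p(f) = 4 + f
C(Q) = 4 + Q² + 10*Q (C(Q) = (Q² + 9*Q) + (4 + Q) = 4 + Q² + 10*Q)
A = 5679 (A = -73*(-75) + (4 + 10² + 10*10) = 5475 + (4 + 100 + 100) = 5475 + 204 = 5679)
√(A + (110*(-59) + 33)) = √(5679 + (110*(-59) + 33)) = √(5679 + (-6490 + 33)) = √(5679 - 6457) = √(-778) = I*√778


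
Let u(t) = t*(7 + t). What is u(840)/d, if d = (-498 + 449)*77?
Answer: -1320/7 ≈ -188.57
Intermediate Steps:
d = -3773 (d = -49*77 = -3773)
u(840)/d = (840*(7 + 840))/(-3773) = (840*847)*(-1/3773) = 711480*(-1/3773) = -1320/7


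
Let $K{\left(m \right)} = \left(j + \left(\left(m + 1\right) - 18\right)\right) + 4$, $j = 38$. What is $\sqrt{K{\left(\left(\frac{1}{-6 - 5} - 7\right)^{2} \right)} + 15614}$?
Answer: $\frac{\sqrt{1898403}}{11} \approx 125.26$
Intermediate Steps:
$K{\left(m \right)} = 25 + m$ ($K{\left(m \right)} = \left(38 + \left(\left(m + 1\right) - 18\right)\right) + 4 = \left(38 + \left(\left(1 + m\right) - 18\right)\right) + 4 = \left(38 + \left(-17 + m\right)\right) + 4 = \left(21 + m\right) + 4 = 25 + m$)
$\sqrt{K{\left(\left(\frac{1}{-6 - 5} - 7\right)^{2} \right)} + 15614} = \sqrt{\left(25 + \left(\frac{1}{-6 - 5} - 7\right)^{2}\right) + 15614} = \sqrt{\left(25 + \left(\frac{1}{-11} - 7\right)^{2}\right) + 15614} = \sqrt{\left(25 + \left(- \frac{1}{11} - 7\right)^{2}\right) + 15614} = \sqrt{\left(25 + \left(- \frac{78}{11}\right)^{2}\right) + 15614} = \sqrt{\left(25 + \frac{6084}{121}\right) + 15614} = \sqrt{\frac{9109}{121} + 15614} = \sqrt{\frac{1898403}{121}} = \frac{\sqrt{1898403}}{11}$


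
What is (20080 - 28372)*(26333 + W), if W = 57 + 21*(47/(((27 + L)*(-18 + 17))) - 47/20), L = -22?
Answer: -216779829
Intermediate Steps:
W = -759/4 (W = 57 + 21*(47/(((27 - 22)*(-18 + 17))) - 47/20) = 57 + 21*(47/((5*(-1))) - 47*1/20) = 57 + 21*(47/(-5) - 47/20) = 57 + 21*(47*(-⅕) - 47/20) = 57 + 21*(-47/5 - 47/20) = 57 + 21*(-47/4) = 57 - 987/4 = -759/4 ≈ -189.75)
(20080 - 28372)*(26333 + W) = (20080 - 28372)*(26333 - 759/4) = -8292*104573/4 = -216779829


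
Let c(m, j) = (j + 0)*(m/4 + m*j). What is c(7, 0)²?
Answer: 0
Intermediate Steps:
c(m, j) = j*(m/4 + j*m) (c(m, j) = j*(m*(¼) + j*m) = j*(m/4 + j*m))
c(7, 0)² = ((¼)*0*7*(1 + 4*0))² = ((¼)*0*7*(1 + 0))² = ((¼)*0*7*1)² = 0² = 0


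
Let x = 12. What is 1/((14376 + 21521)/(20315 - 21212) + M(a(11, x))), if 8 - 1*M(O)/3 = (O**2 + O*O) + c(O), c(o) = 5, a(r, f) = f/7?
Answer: -43953/2138384 ≈ -0.020554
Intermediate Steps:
a(r, f) = f/7 (a(r, f) = f*(1/7) = f/7)
M(O) = 9 - 6*O**2 (M(O) = 24 - 3*((O**2 + O*O) + 5) = 24 - 3*((O**2 + O**2) + 5) = 24 - 3*(2*O**2 + 5) = 24 - 3*(5 + 2*O**2) = 24 + (-15 - 6*O**2) = 9 - 6*O**2)
1/((14376 + 21521)/(20315 - 21212) + M(a(11, x))) = 1/((14376 + 21521)/(20315 - 21212) + (9 - 6*((1/7)*12)**2)) = 1/(35897/(-897) + (9 - 6*(12/7)**2)) = 1/(35897*(-1/897) + (9 - 6*144/49)) = 1/(-35897/897 + (9 - 864/49)) = 1/(-35897/897 - 423/49) = 1/(-2138384/43953) = -43953/2138384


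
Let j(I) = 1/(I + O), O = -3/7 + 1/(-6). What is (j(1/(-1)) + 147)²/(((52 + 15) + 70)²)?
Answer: 96177249/84254041 ≈ 1.1415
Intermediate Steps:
O = -25/42 (O = -3*⅐ + 1*(-⅙) = -3/7 - ⅙ = -25/42 ≈ -0.59524)
j(I) = 1/(-25/42 + I) (j(I) = 1/(I - 25/42) = 1/(-25/42 + I))
(j(1/(-1)) + 147)²/(((52 + 15) + 70)²) = (42/(-25 + 42/(-1)) + 147)²/(((52 + 15) + 70)²) = (42/(-25 + 42*(-1)) + 147)²/((67 + 70)²) = (42/(-25 - 42) + 147)²/(137²) = (42/(-67) + 147)²/18769 = (42*(-1/67) + 147)²*(1/18769) = (-42/67 + 147)²*(1/18769) = (9807/67)²*(1/18769) = (96177249/4489)*(1/18769) = 96177249/84254041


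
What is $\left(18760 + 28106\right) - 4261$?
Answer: $42605$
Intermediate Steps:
$\left(18760 + 28106\right) - 4261 = 46866 - 4261 = 42605$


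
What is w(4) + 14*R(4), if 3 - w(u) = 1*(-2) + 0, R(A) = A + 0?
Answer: 61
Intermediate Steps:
R(A) = A
w(u) = 5 (w(u) = 3 - (1*(-2) + 0) = 3 - (-2 + 0) = 3 - 1*(-2) = 3 + 2 = 5)
w(4) + 14*R(4) = 5 + 14*4 = 5 + 56 = 61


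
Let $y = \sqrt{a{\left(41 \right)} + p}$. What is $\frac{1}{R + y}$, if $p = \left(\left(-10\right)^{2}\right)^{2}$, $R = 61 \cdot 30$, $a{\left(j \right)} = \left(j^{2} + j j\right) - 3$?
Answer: $\frac{10}{18227} - \frac{\sqrt{13359}}{3335541} \approx 0.00051398$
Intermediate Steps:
$a{\left(j \right)} = -3 + 2 j^{2}$ ($a{\left(j \right)} = \left(j^{2} + j^{2}\right) - 3 = 2 j^{2} - 3 = -3 + 2 j^{2}$)
$R = 1830$
$p = 10000$ ($p = 100^{2} = 10000$)
$y = \sqrt{13359}$ ($y = \sqrt{\left(-3 + 2 \cdot 41^{2}\right) + 10000} = \sqrt{\left(-3 + 2 \cdot 1681\right) + 10000} = \sqrt{\left(-3 + 3362\right) + 10000} = \sqrt{3359 + 10000} = \sqrt{13359} \approx 115.58$)
$\frac{1}{R + y} = \frac{1}{1830 + \sqrt{13359}}$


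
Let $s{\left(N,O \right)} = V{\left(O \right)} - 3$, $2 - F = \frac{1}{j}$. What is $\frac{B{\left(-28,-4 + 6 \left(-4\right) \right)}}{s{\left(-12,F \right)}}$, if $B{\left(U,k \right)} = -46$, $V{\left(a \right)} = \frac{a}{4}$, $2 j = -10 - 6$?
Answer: $\frac{1472}{79} \approx 18.633$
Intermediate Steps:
$j = -8$ ($j = \frac{-10 - 6}{2} = \frac{1}{2} \left(-16\right) = -8$)
$V{\left(a \right)} = \frac{a}{4}$ ($V{\left(a \right)} = a \frac{1}{4} = \frac{a}{4}$)
$F = \frac{17}{8}$ ($F = 2 - \frac{1}{-8} = 2 - - \frac{1}{8} = 2 + \frac{1}{8} = \frac{17}{8} \approx 2.125$)
$s{\left(N,O \right)} = -3 + \frac{O}{4}$ ($s{\left(N,O \right)} = \frac{O}{4} - 3 = -3 + \frac{O}{4}$)
$\frac{B{\left(-28,-4 + 6 \left(-4\right) \right)}}{s{\left(-12,F \right)}} = \frac{1}{-3 + \frac{1}{4} \cdot \frac{17}{8}} \left(-46\right) = \frac{1}{-3 + \frac{17}{32}} \left(-46\right) = \frac{1}{- \frac{79}{32}} \left(-46\right) = \left(- \frac{32}{79}\right) \left(-46\right) = \frac{1472}{79}$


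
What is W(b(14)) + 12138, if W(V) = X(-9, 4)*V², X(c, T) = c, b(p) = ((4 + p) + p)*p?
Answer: -1794198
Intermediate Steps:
b(p) = p*(4 + 2*p) (b(p) = (4 + 2*p)*p = p*(4 + 2*p))
W(V) = -9*V²
W(b(14)) + 12138 = -9*784*(2 + 14)² + 12138 = -9*(2*14*16)² + 12138 = -9*448² + 12138 = -9*200704 + 12138 = -1806336 + 12138 = -1794198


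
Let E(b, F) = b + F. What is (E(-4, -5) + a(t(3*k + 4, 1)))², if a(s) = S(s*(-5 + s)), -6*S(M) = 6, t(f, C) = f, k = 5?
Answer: 100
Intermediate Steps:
E(b, F) = F + b
S(M) = -1 (S(M) = -⅙*6 = -1)
a(s) = -1
(E(-4, -5) + a(t(3*k + 4, 1)))² = ((-5 - 4) - 1)² = (-9 - 1)² = (-10)² = 100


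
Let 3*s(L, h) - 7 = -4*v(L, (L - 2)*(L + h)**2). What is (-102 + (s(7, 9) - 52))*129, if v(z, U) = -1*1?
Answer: -19393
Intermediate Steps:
v(z, U) = -1
s(L, h) = 11/3 (s(L, h) = 7/3 + (-4*(-1))/3 = 7/3 + (1/3)*4 = 7/3 + 4/3 = 11/3)
(-102 + (s(7, 9) - 52))*129 = (-102 + (11/3 - 52))*129 = (-102 - 145/3)*129 = -451/3*129 = -19393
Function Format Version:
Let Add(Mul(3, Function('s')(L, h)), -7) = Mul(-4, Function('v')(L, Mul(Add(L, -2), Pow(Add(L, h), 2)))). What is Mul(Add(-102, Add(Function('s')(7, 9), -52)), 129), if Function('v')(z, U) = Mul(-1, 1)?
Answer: -19393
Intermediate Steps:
Function('v')(z, U) = -1
Function('s')(L, h) = Rational(11, 3) (Function('s')(L, h) = Add(Rational(7, 3), Mul(Rational(1, 3), Mul(-4, -1))) = Add(Rational(7, 3), Mul(Rational(1, 3), 4)) = Add(Rational(7, 3), Rational(4, 3)) = Rational(11, 3))
Mul(Add(-102, Add(Function('s')(7, 9), -52)), 129) = Mul(Add(-102, Add(Rational(11, 3), -52)), 129) = Mul(Add(-102, Rational(-145, 3)), 129) = Mul(Rational(-451, 3), 129) = -19393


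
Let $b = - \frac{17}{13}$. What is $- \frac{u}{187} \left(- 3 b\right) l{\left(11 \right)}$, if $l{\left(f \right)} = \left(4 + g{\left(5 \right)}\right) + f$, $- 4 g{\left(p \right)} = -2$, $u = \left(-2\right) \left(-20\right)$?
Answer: $- \frac{1860}{143} \approx -13.007$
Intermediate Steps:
$b = - \frac{17}{13}$ ($b = \left(-17\right) \frac{1}{13} = - \frac{17}{13} \approx -1.3077$)
$u = 40$
$g{\left(p \right)} = \frac{1}{2}$ ($g{\left(p \right)} = \left(- \frac{1}{4}\right) \left(-2\right) = \frac{1}{2}$)
$l{\left(f \right)} = \frac{9}{2} + f$ ($l{\left(f \right)} = \left(4 + \frac{1}{2}\right) + f = \frac{9}{2} + f$)
$- \frac{u}{187} \left(- 3 b\right) l{\left(11 \right)} = - \frac{40}{187} \left(\left(-3\right) \left(- \frac{17}{13}\right)\right) \left(\frac{9}{2} + 11\right) = - \frac{40 \cdot \frac{1}{187} \cdot \frac{51}{13} \cdot 31}{2} = - \frac{\frac{40}{187} \cdot \frac{51}{13} \cdot 31}{2} = - \frac{120 \cdot 31}{143 \cdot 2} = \left(-1\right) \frac{1860}{143} = - \frac{1860}{143}$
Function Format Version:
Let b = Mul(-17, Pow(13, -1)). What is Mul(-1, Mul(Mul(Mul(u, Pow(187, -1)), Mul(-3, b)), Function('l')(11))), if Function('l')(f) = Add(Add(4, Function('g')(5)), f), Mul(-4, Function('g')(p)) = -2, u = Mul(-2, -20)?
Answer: Rational(-1860, 143) ≈ -13.007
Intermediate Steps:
b = Rational(-17, 13) (b = Mul(-17, Rational(1, 13)) = Rational(-17, 13) ≈ -1.3077)
u = 40
Function('g')(p) = Rational(1, 2) (Function('g')(p) = Mul(Rational(-1, 4), -2) = Rational(1, 2))
Function('l')(f) = Add(Rational(9, 2), f) (Function('l')(f) = Add(Add(4, Rational(1, 2)), f) = Add(Rational(9, 2), f))
Mul(-1, Mul(Mul(Mul(u, Pow(187, -1)), Mul(-3, b)), Function('l')(11))) = Mul(-1, Mul(Mul(Mul(40, Pow(187, -1)), Mul(-3, Rational(-17, 13))), Add(Rational(9, 2), 11))) = Mul(-1, Mul(Mul(Mul(40, Rational(1, 187)), Rational(51, 13)), Rational(31, 2))) = Mul(-1, Mul(Mul(Rational(40, 187), Rational(51, 13)), Rational(31, 2))) = Mul(-1, Mul(Rational(120, 143), Rational(31, 2))) = Mul(-1, Rational(1860, 143)) = Rational(-1860, 143)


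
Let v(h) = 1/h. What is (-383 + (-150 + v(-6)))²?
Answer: 10233601/36 ≈ 2.8427e+5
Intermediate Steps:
(-383 + (-150 + v(-6)))² = (-383 + (-150 + 1/(-6)))² = (-383 + (-150 - ⅙))² = (-383 - 901/6)² = (-3199/6)² = 10233601/36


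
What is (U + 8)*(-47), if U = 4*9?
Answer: -2068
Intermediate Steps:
U = 36
(U + 8)*(-47) = (36 + 8)*(-47) = 44*(-47) = -2068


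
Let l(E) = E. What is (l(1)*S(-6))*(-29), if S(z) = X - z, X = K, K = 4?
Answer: -290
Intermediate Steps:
X = 4
S(z) = 4 - z
(l(1)*S(-6))*(-29) = (1*(4 - 1*(-6)))*(-29) = (1*(4 + 6))*(-29) = (1*10)*(-29) = 10*(-29) = -290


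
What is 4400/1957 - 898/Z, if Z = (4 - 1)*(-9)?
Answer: 1876186/52839 ≈ 35.508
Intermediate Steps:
Z = -27 (Z = 3*(-9) = -27)
4400/1957 - 898/Z = 4400/1957 - 898/(-27) = 4400*(1/1957) - 898*(-1/27) = 4400/1957 + 898/27 = 1876186/52839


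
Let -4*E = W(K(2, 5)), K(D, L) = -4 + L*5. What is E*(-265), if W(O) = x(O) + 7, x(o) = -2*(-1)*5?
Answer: 4505/4 ≈ 1126.3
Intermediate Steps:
x(o) = 10 (x(o) = 2*5 = 10)
K(D, L) = -4 + 5*L
W(O) = 17 (W(O) = 10 + 7 = 17)
E = -17/4 (E = -¼*17 = -17/4 ≈ -4.2500)
E*(-265) = -17/4*(-265) = 4505/4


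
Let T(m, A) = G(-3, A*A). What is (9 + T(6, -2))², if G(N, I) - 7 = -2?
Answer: 196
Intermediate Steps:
G(N, I) = 5 (G(N, I) = 7 - 2 = 5)
T(m, A) = 5
(9 + T(6, -2))² = (9 + 5)² = 14² = 196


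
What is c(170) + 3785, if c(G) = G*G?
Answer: 32685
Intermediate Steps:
c(G) = G²
c(170) + 3785 = 170² + 3785 = 28900 + 3785 = 32685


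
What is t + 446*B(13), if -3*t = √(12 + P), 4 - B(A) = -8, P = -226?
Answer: 5352 - I*√214/3 ≈ 5352.0 - 4.8762*I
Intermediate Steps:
B(A) = 12 (B(A) = 4 - 1*(-8) = 4 + 8 = 12)
t = -I*√214/3 (t = -√(12 - 226)/3 = -I*√214/3 ≈ -4.8762*I)
t + 446*B(13) = -I*√214/3 + 446*12 = -I*√214/3 + 5352 = 5352 - I*√214/3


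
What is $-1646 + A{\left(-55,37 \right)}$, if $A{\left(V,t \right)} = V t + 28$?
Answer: $-3653$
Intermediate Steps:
$A{\left(V,t \right)} = 28 + V t$
$-1646 + A{\left(-55,37 \right)} = -1646 + \left(28 - 2035\right) = -1646 - 2007 = -3653$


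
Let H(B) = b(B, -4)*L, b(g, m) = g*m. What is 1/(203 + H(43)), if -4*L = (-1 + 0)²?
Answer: 1/246 ≈ 0.0040650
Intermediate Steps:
L = -¼ (L = -(-1 + 0)²/4 = -¼*(-1)² = -¼*1 = -¼ ≈ -0.25000)
H(B) = B (H(B) = (B*(-4))*(-¼) = -4*B*(-¼) = B)
1/(203 + H(43)) = 1/(203 + 43) = 1/246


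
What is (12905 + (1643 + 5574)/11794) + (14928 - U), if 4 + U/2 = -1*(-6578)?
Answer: 173202107/11794 ≈ 14686.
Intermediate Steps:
U = 13148 (U = -8 + 2*(-1*(-6578)) = -8 + 2*6578 = -8 + 13156 = 13148)
(12905 + (1643 + 5574)/11794) + (14928 - U) = (12905 + (1643 + 5574)/11794) + (14928 - 1*13148) = (12905 + 7217*(1/11794)) + (14928 - 13148) = (12905 + 7217/11794) + 1780 = 152208787/11794 + 1780 = 173202107/11794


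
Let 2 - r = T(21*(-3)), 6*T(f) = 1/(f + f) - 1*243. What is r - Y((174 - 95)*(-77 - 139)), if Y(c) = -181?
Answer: 168967/756 ≈ 223.50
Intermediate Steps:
T(f) = -81/2 + 1/(12*f) (T(f) = (1/(f + f) - 1*243)/6 = (1/(2*f) - 243)/6 = (-243 + 1/(2*f))/6 = -81/2 + 1/(12*f))
r = 32131/756 (r = 2 - (1 - 10206*(-3))/(12*(21*(-3))) = 2 - (1 - 486*(-63))/(12*(-63)) = 2 - (-1)*(1 + 30618)/(12*63) = 2 - (-1)*30619/(12*63) = 2 - 1*(-30619/756) = 2 + 30619/756 = 32131/756 ≈ 42.501)
r - Y((174 - 95)*(-77 - 139)) = 32131/756 - 1*(-181) = 32131/756 + 181 = 168967/756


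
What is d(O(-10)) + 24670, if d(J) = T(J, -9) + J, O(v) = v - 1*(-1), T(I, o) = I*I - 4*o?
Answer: 24778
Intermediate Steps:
T(I, o) = I**2 - 4*o
O(v) = 1 + v (O(v) = v + 1 = 1 + v)
d(J) = 36 + J + J**2 (d(J) = (J**2 - 4*(-9)) + J = (J**2 + 36) + J = (36 + J**2) + J = 36 + J + J**2)
d(O(-10)) + 24670 = (36 + (1 - 10) + (1 - 10)**2) + 24670 = (36 - 9 + (-9)**2) + 24670 = (36 - 9 + 81) + 24670 = 108 + 24670 = 24778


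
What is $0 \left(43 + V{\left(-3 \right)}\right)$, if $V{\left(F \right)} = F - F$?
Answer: $0$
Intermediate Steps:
$V{\left(F \right)} = 0$
$0 \left(43 + V{\left(-3 \right)}\right) = 0 \left(43 + 0\right) = 0 \cdot 43 = 0$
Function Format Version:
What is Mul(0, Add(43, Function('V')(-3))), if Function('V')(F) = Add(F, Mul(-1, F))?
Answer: 0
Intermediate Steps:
Function('V')(F) = 0
Mul(0, Add(43, Function('V')(-3))) = Mul(0, Add(43, 0)) = Mul(0, 43) = 0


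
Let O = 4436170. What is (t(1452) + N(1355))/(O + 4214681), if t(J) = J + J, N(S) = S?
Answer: 4259/8650851 ≈ 0.00049232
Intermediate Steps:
t(J) = 2*J
(t(1452) + N(1355))/(O + 4214681) = (2*1452 + 1355)/(4436170 + 4214681) = (2904 + 1355)/8650851 = 4259*(1/8650851) = 4259/8650851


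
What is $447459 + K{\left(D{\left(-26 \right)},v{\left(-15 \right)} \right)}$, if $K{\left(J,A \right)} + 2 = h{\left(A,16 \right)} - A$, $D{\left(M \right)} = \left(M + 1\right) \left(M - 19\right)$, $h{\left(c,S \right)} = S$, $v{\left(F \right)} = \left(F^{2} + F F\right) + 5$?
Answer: $447018$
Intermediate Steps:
$v{\left(F \right)} = 5 + 2 F^{2}$ ($v{\left(F \right)} = \left(F^{2} + F^{2}\right) + 5 = 2 F^{2} + 5 = 5 + 2 F^{2}$)
$D{\left(M \right)} = \left(1 + M\right) \left(-19 + M\right)$
$K{\left(J,A \right)} = 14 - A$ ($K{\left(J,A \right)} = -2 - \left(-16 + A\right) = 14 - A$)
$447459 + K{\left(D{\left(-26 \right)},v{\left(-15 \right)} \right)} = 447459 + \left(14 - \left(5 + 2 \left(-15\right)^{2}\right)\right) = 447459 + \left(14 - \left(5 + 2 \cdot 225\right)\right) = 447459 + \left(14 - \left(5 + 450\right)\right) = 447459 + \left(14 - 455\right) = 447459 - 441 = 447018$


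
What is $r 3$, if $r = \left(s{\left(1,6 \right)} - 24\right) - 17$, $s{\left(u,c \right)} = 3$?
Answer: $-114$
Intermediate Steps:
$r = -38$ ($r = \left(3 - 24\right) - 17 = -21 - 17 = -38$)
$r 3 = \left(-38\right) 3 = -114$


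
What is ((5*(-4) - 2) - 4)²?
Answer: 676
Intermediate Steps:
((5*(-4) - 2) - 4)² = ((-20 - 2) - 4)² = (-22 - 4)² = (-26)² = 676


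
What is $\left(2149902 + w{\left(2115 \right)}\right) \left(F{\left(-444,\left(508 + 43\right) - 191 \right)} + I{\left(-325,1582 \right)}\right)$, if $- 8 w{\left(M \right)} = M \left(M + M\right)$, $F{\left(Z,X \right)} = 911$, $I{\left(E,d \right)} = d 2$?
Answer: $\frac{16815010725}{4} \approx 4.2038 \cdot 10^{9}$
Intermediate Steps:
$I{\left(E,d \right)} = 2 d$
$w{\left(M \right)} = - \frac{M^{2}}{4}$ ($w{\left(M \right)} = - \frac{M \left(M + M\right)}{8} = - \frac{M 2 M}{8} = - \frac{2 M^{2}}{8} = - \frac{M^{2}}{4}$)
$\left(2149902 + w{\left(2115 \right)}\right) \left(F{\left(-444,\left(508 + 43\right) - 191 \right)} + I{\left(-325,1582 \right)}\right) = \left(2149902 - \frac{2115^{2}}{4}\right) \left(911 + 2 \cdot 1582\right) = \left(2149902 - \frac{4473225}{4}\right) \left(911 + 3164\right) = \left(2149902 - \frac{4473225}{4}\right) 4075 = \frac{4126383}{4} \cdot 4075 = \frac{16815010725}{4}$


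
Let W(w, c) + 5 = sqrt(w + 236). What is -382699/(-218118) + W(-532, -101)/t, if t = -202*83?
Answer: 1604355506/914241597 - I*sqrt(74)/8383 ≈ 1.7548 - 0.0010262*I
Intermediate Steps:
t = -16766
W(w, c) = -5 + sqrt(236 + w) (W(w, c) = -5 + sqrt(w + 236) = -5 + sqrt(236 + w))
-382699/(-218118) + W(-532, -101)/t = -382699/(-218118) + (-5 + sqrt(236 - 532))/(-16766) = -382699*(-1/218118) + (-5 + sqrt(-296))*(-1/16766) = 382699/218118 + (-5 + 2*I*sqrt(74))*(-1/16766) = 382699/218118 + (5/16766 - I*sqrt(74)/8383) = 1604355506/914241597 - I*sqrt(74)/8383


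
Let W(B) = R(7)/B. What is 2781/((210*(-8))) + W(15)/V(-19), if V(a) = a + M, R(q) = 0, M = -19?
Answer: -927/560 ≈ -1.6554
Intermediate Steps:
W(B) = 0 (W(B) = 0/B = 0)
V(a) = -19 + a (V(a) = a - 19 = -19 + a)
2781/((210*(-8))) + W(15)/V(-19) = 2781/((210*(-8))) + 0/(-19 - 19) = 2781/(-1680) + 0/(-38) = 2781*(-1/1680) + 0*(-1/38) = -927/560 + 0 = -927/560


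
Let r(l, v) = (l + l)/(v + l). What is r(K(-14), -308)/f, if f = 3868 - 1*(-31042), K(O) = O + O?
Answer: 1/209460 ≈ 4.7742e-6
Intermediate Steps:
K(O) = 2*O
r(l, v) = 2*l/(l + v) (r(l, v) = (2*l)/(l + v) = 2*l/(l + v))
f = 34910 (f = 3868 + 31042 = 34910)
r(K(-14), -308)/f = (2*(2*(-14))/(2*(-14) - 308))/34910 = (2*(-28)/(-28 - 308))*(1/34910) = (2*(-28)/(-336))*(1/34910) = (2*(-28)*(-1/336))*(1/34910) = (⅙)*(1/34910) = 1/209460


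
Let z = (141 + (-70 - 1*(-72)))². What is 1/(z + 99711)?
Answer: 1/120160 ≈ 8.3222e-6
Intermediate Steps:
z = 20449 (z = (141 + (-70 + 72))² = (141 + 2)² = 143² = 20449)
1/(z + 99711) = 1/(20449 + 99711) = 1/120160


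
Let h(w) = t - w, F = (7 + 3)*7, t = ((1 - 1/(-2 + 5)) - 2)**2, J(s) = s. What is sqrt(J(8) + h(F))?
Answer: I*sqrt(542)/3 ≈ 7.7603*I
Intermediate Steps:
t = 16/9 (t = ((1 - 1/3) - 2)**2 = (2/3 - 2)**2 = (-4/3)**2 = 16/9 ≈ 1.7778)
F = 70 (F = 10*7 = 70)
h(w) = 16/9 - w
sqrt(J(8) + h(F)) = sqrt(8 + (16/9 - 1*70)) = sqrt(8 + (16/9 - 70)) = sqrt(8 - 614/9) = sqrt(-542/9) = I*sqrt(542)/3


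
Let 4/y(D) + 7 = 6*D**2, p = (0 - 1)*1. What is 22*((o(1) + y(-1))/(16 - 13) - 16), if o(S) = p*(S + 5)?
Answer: -1276/3 ≈ -425.33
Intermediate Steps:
p = -1 (p = -1*1 = -1)
o(S) = -5 - S (o(S) = -(S + 5) = -(5 + S) = -5 - S)
y(D) = 4/(-7 + 6*D**2)
22*((o(1) + y(-1))/(16 - 13) - 16) = 22*(((-5 - 1*1) + 4/(-7 + 6*(-1)**2))/(16 - 13) - 16) = 22*(((-5 - 1) + 4/(-7 + 6*1))/3 - 16) = 22*((-6 + 4/(-7 + 6))*(1/3) - 16) = 22*((-6 + 4/(-1))*(1/3) - 16) = 22*((-6 + 4*(-1))*(1/3) - 16) = 22*((-6 - 4)*(1/3) - 16) = 22*(-10*1/3 - 16) = 22*(-10/3 - 16) = 22*(-58/3) = -1276/3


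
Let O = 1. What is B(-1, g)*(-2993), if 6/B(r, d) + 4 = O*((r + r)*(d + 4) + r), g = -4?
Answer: 17958/5 ≈ 3591.6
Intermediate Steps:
B(r, d) = 6/(-4 + r + 2*r*(4 + d)) (B(r, d) = 6/(-4 + 1*((r + r)*(d + 4) + r)) = 6/(-4 + 1*((2*r)*(4 + d) + r)) = 6/(-4 + 1*(2*r*(4 + d) + r)) = 6/(-4 + 1*(r + 2*r*(4 + d))) = 6/(-4 + (r + 2*r*(4 + d))) = 6/(-4 + r + 2*r*(4 + d)))
B(-1, g)*(-2993) = (6/(-4 + 9*(-1) + 2*(-4)*(-1)))*(-2993) = (6/(-4 - 9 + 8))*(-2993) = (6/(-5))*(-2993) = (6*(-⅕))*(-2993) = -6/5*(-2993) = 17958/5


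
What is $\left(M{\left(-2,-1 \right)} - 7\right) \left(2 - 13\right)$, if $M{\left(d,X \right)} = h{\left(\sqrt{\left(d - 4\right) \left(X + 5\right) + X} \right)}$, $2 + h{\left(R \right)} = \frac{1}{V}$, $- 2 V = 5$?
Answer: $\frac{517}{5} \approx 103.4$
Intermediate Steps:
$V = - \frac{5}{2}$ ($V = \left(- \frac{1}{2}\right) 5 = - \frac{5}{2} \approx -2.5$)
$h{\left(R \right)} = - \frac{12}{5}$ ($h{\left(R \right)} = -2 + \frac{1}{- \frac{5}{2}} = -2 - \frac{2}{5} = - \frac{12}{5}$)
$M{\left(d,X \right)} = - \frac{12}{5}$
$\left(M{\left(-2,-1 \right)} - 7\right) \left(2 - 13\right) = \left(- \frac{12}{5} - 7\right) \left(2 - 13\right) = \left(- \frac{12}{5} - 7\right) \left(-11\right) = \left(- \frac{47}{5}\right) \left(-11\right) = \frac{517}{5}$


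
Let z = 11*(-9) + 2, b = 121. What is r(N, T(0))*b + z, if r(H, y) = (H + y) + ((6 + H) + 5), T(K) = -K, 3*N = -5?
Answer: 2492/3 ≈ 830.67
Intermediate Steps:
N = -5/3 (N = (⅓)*(-5) = -5/3 ≈ -1.6667)
z = -97 (z = -99 + 2 = -97)
r(H, y) = 11 + y + 2*H (r(H, y) = (H + y) + (11 + H) = 11 + y + 2*H)
r(N, T(0))*b + z = (11 - 1*0 + 2*(-5/3))*121 - 97 = (11 + 0 - 10/3)*121 - 97 = (23/3)*121 - 97 = 2783/3 - 97 = 2492/3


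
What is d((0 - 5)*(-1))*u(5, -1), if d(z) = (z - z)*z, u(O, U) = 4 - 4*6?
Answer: 0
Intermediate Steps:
u(O, U) = -20 (u(O, U) = 4 - 24 = -20)
d(z) = 0 (d(z) = 0*z = 0)
d((0 - 5)*(-1))*u(5, -1) = 0*(-20) = 0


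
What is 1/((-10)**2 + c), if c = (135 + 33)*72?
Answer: 1/12196 ≈ 8.1994e-5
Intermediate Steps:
c = 12096 (c = 168*72 = 12096)
1/((-10)**2 + c) = 1/((-10)**2 + 12096) = 1/(100 + 12096) = 1/12196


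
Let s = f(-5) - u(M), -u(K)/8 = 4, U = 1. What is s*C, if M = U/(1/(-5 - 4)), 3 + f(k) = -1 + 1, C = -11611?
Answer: -336719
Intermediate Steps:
f(k) = -3 (f(k) = -3 + (-1 + 1) = -3 + 0 = -3)
M = -9 (M = 1/1/(-5 - 4) = 1/1/(-9) = 1/(-⅑) = 1*(-9) = -9)
u(K) = -32 (u(K) = -8*4 = -32)
s = 29 (s = -3 - 1*(-32) = -3 + 32 = 29)
s*C = 29*(-11611) = -336719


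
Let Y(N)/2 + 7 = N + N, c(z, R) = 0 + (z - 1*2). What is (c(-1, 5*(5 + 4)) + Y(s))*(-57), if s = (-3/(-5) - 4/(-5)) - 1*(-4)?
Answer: -1311/5 ≈ -262.20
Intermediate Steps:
c(z, R) = -2 + z (c(z, R) = 0 + (z - 2) = 0 + (-2 + z) = -2 + z)
s = 27/5 (s = (-3*(-⅕) - 4*(-⅕)) + 4 = (⅗ + ⅘) + 4 = 7/5 + 4 = 27/5 ≈ 5.4000)
Y(N) = -14 + 4*N (Y(N) = -14 + 2*(N + N) = -14 + 2*(2*N) = -14 + 4*N)
(c(-1, 5*(5 + 4)) + Y(s))*(-57) = ((-2 - 1) + (-14 + 4*(27/5)))*(-57) = (-3 + (-14 + 108/5))*(-57) = (-3 + 38/5)*(-57) = (23/5)*(-57) = -1311/5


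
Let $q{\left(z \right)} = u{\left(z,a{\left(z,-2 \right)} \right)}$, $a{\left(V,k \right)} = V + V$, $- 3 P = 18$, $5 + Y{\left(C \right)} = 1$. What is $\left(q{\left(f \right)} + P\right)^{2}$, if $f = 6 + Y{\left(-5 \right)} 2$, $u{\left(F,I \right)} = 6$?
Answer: $0$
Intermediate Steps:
$Y{\left(C \right)} = -4$ ($Y{\left(C \right)} = -5 + 1 = -4$)
$P = -6$ ($P = \left(- \frac{1}{3}\right) 18 = -6$)
$a{\left(V,k \right)} = 2 V$
$f = -2$ ($f = 6 - 8 = -2$)
$q{\left(z \right)} = 6$
$\left(q{\left(f \right)} + P\right)^{2} = \left(6 - 6\right)^{2} = 0^{2} = 0$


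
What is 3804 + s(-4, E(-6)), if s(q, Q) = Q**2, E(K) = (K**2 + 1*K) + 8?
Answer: 5248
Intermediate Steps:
E(K) = 8 + K + K**2 (E(K) = (K**2 + K) + 8 = (K + K**2) + 8 = 8 + K + K**2)
3804 + s(-4, E(-6)) = 3804 + (8 - 6 + (-6)**2)**2 = 3804 + (8 - 6 + 36)**2 = 3804 + 38**2 = 3804 + 1444 = 5248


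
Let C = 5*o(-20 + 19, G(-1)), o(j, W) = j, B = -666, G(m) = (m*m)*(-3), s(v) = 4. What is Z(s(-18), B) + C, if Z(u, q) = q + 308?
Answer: -363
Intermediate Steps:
G(m) = -3*m**2 (G(m) = m**2*(-3) = -3*m**2)
Z(u, q) = 308 + q
C = -5 (C = 5*(-20 + 19) = 5*(-1) = -5)
Z(s(-18), B) + C = (308 - 666) - 5 = -358 - 5 = -363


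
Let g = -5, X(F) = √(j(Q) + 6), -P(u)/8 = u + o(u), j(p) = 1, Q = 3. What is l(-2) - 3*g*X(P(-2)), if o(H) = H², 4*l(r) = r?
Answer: -½ + 15*√7 ≈ 39.186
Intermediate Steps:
l(r) = r/4
P(u) = -8*u - 8*u² (P(u) = -8*(u + u²) = -8*u - 8*u²)
X(F) = √7 (X(F) = √(1 + 6) = √7)
l(-2) - 3*g*X(P(-2)) = (¼)*(-2) - (-15)*√7 = -½ + 15*√7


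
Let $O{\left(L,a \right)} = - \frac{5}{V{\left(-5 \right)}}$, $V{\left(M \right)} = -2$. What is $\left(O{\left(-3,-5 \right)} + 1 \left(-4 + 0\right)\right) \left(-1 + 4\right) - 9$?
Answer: $- \frac{27}{2} \approx -13.5$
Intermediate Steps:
$O{\left(L,a \right)} = \frac{5}{2}$ ($O{\left(L,a \right)} = - \frac{5}{-2} = \left(-5\right) \left(- \frac{1}{2}\right) = \frac{5}{2}$)
$\left(O{\left(-3,-5 \right)} + 1 \left(-4 + 0\right)\right) \left(-1 + 4\right) - 9 = \left(\frac{5}{2} + 1 \left(-4 + 0\right)\right) \left(-1 + 4\right) - 9 = \left(\frac{5}{2} + 1 \left(-4\right)\right) 3 - 9 = \left(\frac{5}{2} - 4\right) 3 - 9 = \left(- \frac{3}{2}\right) 3 - 9 = - \frac{9}{2} - 9 = - \frac{27}{2}$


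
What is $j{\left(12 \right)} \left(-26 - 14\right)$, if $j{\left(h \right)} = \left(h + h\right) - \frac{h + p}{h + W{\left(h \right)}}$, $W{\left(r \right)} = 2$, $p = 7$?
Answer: $- \frac{6340}{7} \approx -905.71$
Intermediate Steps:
$j{\left(h \right)} = 2 h - \frac{7 + h}{2 + h}$ ($j{\left(h \right)} = \left(h + h\right) - \frac{h + 7}{h + 2} = 2 h - \frac{7 + h}{2 + h}$)
$j{\left(12 \right)} \left(-26 - 14\right) = \frac{-7 + 2 \cdot 12^{2} + 3 \cdot 12}{2 + 12} \left(-26 - 14\right) = \frac{-7 + 2 \cdot 144 + 36}{14} \left(-40\right) = \frac{-7 + 288 + 36}{14} \left(-40\right) = \frac{1}{14} \cdot 317 \left(-40\right) = \frac{317}{14} \left(-40\right) = - \frac{6340}{7}$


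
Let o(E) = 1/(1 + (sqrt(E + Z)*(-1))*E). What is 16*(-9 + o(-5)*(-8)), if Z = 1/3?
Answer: 48*(-15*sqrt(42) + 17*I)/(-3*I + 5*sqrt(42)) ≈ -145.09 + 11.75*I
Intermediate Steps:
Z = 1/3 ≈ 0.33333
o(E) = 1/(1 - E*sqrt(1/3 + E)) (o(E) = 1/(1 + (sqrt(E + 1/3)*(-1))*E) = 1/(1 + (sqrt(1/3 + E)*(-1))*E) = 1/(1 + (-sqrt(1/3 + E))*E) = 1/(1 - E*sqrt(1/3 + E)))
16*(-9 + o(-5)*(-8)) = 16*(-9 - 3/(-3 - 5*sqrt(3)*sqrt(1 + 3*(-5)))*(-8)) = 16*(-9 - 3/(-3 - 5*sqrt(3)*sqrt(1 - 15))*(-8)) = 16*(-9 - 3/(-3 - 5*sqrt(3)*sqrt(-14))*(-8)) = 16*(-9 - 3/(-3 - 5*sqrt(3)*I*sqrt(14))*(-8)) = 16*(-9 - 3/(-3 - 5*I*sqrt(42))*(-8)) = 16*(-9 + 24/(-3 - 5*I*sqrt(42))) = -144 + 384/(-3 - 5*I*sqrt(42))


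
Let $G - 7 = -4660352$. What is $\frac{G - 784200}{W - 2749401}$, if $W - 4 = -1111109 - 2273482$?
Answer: $\frac{5444545}{6133988} \approx 0.8876$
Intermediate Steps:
$G = -4660345$ ($G = 7 - 4660352 = -4660345$)
$W = -3384587$ ($W = 4 - 3384591 = -3384587$)
$\frac{G - 784200}{W - 2749401} = \frac{-4660345 - 784200}{-3384587 - 2749401} = - \frac{5444545}{-6133988} = \left(-5444545\right) \left(- \frac{1}{6133988}\right) = \frac{5444545}{6133988}$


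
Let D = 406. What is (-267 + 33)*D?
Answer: -95004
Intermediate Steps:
(-267 + 33)*D = (-267 + 33)*406 = -234*406 = -95004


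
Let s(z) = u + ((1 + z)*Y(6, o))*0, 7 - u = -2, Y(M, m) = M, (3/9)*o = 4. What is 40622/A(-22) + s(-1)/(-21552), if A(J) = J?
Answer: -145914257/79024 ≈ -1846.5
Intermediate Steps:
o = 12 (o = 3*4 = 12)
u = 9 (u = 7 - 1*(-2) = 7 + 2 = 9)
s(z) = 9 (s(z) = 9 + ((1 + z)*6)*0 = 9 + (6 + 6*z)*0 = 9 + 0 = 9)
40622/A(-22) + s(-1)/(-21552) = 40622/(-22) + 9/(-21552) = 40622*(-1/22) + 9*(-1/21552) = -20311/11 - 3/7184 = -145914257/79024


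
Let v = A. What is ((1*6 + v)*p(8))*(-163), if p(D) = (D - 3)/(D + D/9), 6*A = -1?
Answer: -17115/32 ≈ -534.84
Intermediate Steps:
A = -1/6 (A = (1/6)*(-1) = -1/6 ≈ -0.16667)
p(D) = 9*(-3 + D)/(10*D) (p(D) = (-3 + D)/(D + D*(1/9)) = (-3 + D)/(D + D/9) = (-3 + D)/((10*D/9)) = (-3 + D)*(9/(10*D)) = 9*(-3 + D)/(10*D))
v = -1/6 ≈ -0.16667
((1*6 + v)*p(8))*(-163) = ((1*6 - 1/6)*((9/10)*(-3 + 8)/8))*(-163) = ((6 - 1/6)*((9/10)*(1/8)*5))*(-163) = ((35/6)*(9/16))*(-163) = (105/32)*(-163) = -17115/32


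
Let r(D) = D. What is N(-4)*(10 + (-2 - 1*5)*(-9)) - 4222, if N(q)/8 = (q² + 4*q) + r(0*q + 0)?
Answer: -4222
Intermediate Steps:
N(q) = 8*q² + 32*q (N(q) = 8*((q² + 4*q) + (0*q + 0)) = 8*((q² + 4*q) + (0 + 0)) = 8*((q² + 4*q) + 0) = 8*(q² + 4*q) = 8*q² + 32*q)
N(-4)*(10 + (-2 - 1*5)*(-9)) - 4222 = (8*(-4)*(4 - 4))*(10 + (-2 - 1*5)*(-9)) - 4222 = (8*(-4)*0)*(10 + (-2 - 5)*(-9)) - 4222 = 0*(10 - 7*(-9)) - 4222 = 0*(10 + 63) - 4222 = 0*73 - 4222 = 0 - 4222 = -4222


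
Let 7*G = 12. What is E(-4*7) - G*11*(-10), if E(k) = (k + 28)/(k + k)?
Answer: 1320/7 ≈ 188.57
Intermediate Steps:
G = 12/7 (G = (1/7)*12 = 12/7 ≈ 1.7143)
E(k) = (28 + k)/(2*k) (E(k) = (28 + k)/((2*k)) = (28 + k)*(1/(2*k)) = (28 + k)/(2*k))
E(-4*7) - G*11*(-10) = (28 - 4*7)/(2*((-4*7))) - (12/7)*11*(-10) = (1/2)*(28 - 28)/(-28) - 132*(-10)/7 = (1/2)*(-1/28)*0 - 1*(-1320/7) = 0 + 1320/7 = 1320/7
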